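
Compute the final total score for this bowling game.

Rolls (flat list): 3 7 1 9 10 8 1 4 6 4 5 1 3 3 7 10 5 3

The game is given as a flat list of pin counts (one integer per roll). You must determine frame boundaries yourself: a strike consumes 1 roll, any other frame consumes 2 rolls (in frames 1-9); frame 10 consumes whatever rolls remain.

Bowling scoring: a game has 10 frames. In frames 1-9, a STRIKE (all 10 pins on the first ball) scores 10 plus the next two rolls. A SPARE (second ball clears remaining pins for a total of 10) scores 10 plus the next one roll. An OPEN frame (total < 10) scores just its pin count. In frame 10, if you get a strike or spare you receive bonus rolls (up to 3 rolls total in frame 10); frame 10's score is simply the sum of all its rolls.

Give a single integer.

Answer: 132

Derivation:
Frame 1: SPARE (3+7=10). 10 + next roll (1) = 11. Cumulative: 11
Frame 2: SPARE (1+9=10). 10 + next roll (10) = 20. Cumulative: 31
Frame 3: STRIKE. 10 + next two rolls (8+1) = 19. Cumulative: 50
Frame 4: OPEN (8+1=9). Cumulative: 59
Frame 5: SPARE (4+6=10). 10 + next roll (4) = 14. Cumulative: 73
Frame 6: OPEN (4+5=9). Cumulative: 82
Frame 7: OPEN (1+3=4). Cumulative: 86
Frame 8: SPARE (3+7=10). 10 + next roll (10) = 20. Cumulative: 106
Frame 9: STRIKE. 10 + next two rolls (5+3) = 18. Cumulative: 124
Frame 10: OPEN. Sum of all frame-10 rolls (5+3) = 8. Cumulative: 132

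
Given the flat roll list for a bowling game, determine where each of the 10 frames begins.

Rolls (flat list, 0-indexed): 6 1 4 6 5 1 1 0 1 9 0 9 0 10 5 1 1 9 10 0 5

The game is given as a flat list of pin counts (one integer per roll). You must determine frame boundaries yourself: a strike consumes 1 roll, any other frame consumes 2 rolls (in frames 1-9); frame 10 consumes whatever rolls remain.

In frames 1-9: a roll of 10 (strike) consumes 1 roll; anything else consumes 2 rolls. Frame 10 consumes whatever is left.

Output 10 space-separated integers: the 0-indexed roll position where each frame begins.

Frame 1 starts at roll index 0: rolls=6,1 (sum=7), consumes 2 rolls
Frame 2 starts at roll index 2: rolls=4,6 (sum=10), consumes 2 rolls
Frame 3 starts at roll index 4: rolls=5,1 (sum=6), consumes 2 rolls
Frame 4 starts at roll index 6: rolls=1,0 (sum=1), consumes 2 rolls
Frame 5 starts at roll index 8: rolls=1,9 (sum=10), consumes 2 rolls
Frame 6 starts at roll index 10: rolls=0,9 (sum=9), consumes 2 rolls
Frame 7 starts at roll index 12: rolls=0,10 (sum=10), consumes 2 rolls
Frame 8 starts at roll index 14: rolls=5,1 (sum=6), consumes 2 rolls
Frame 9 starts at roll index 16: rolls=1,9 (sum=10), consumes 2 rolls
Frame 10 starts at roll index 18: 3 remaining rolls

Answer: 0 2 4 6 8 10 12 14 16 18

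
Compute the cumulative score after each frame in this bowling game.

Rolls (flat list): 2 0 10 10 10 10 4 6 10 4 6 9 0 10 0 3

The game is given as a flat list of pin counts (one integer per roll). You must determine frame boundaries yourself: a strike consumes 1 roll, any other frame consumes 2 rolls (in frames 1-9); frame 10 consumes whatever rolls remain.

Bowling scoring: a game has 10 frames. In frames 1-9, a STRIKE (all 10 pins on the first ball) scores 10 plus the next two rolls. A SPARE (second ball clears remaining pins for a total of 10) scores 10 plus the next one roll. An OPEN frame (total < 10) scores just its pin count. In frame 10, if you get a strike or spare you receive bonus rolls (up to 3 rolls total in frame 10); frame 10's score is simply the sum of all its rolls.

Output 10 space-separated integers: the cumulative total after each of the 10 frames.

Answer: 2 32 62 86 106 126 146 165 174 187

Derivation:
Frame 1: OPEN (2+0=2). Cumulative: 2
Frame 2: STRIKE. 10 + next two rolls (10+10) = 30. Cumulative: 32
Frame 3: STRIKE. 10 + next two rolls (10+10) = 30. Cumulative: 62
Frame 4: STRIKE. 10 + next two rolls (10+4) = 24. Cumulative: 86
Frame 5: STRIKE. 10 + next two rolls (4+6) = 20. Cumulative: 106
Frame 6: SPARE (4+6=10). 10 + next roll (10) = 20. Cumulative: 126
Frame 7: STRIKE. 10 + next two rolls (4+6) = 20. Cumulative: 146
Frame 8: SPARE (4+6=10). 10 + next roll (9) = 19. Cumulative: 165
Frame 9: OPEN (9+0=9). Cumulative: 174
Frame 10: STRIKE. Sum of all frame-10 rolls (10+0+3) = 13. Cumulative: 187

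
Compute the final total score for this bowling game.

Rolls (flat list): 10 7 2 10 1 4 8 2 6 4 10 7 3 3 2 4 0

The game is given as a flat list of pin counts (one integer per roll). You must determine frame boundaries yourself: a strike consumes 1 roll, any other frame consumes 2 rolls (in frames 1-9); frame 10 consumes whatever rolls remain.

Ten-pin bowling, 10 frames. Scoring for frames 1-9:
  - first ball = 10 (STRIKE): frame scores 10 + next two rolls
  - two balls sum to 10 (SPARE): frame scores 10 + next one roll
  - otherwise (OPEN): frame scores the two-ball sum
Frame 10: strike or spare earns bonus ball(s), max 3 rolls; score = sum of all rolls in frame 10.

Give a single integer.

Frame 1: STRIKE. 10 + next two rolls (7+2) = 19. Cumulative: 19
Frame 2: OPEN (7+2=9). Cumulative: 28
Frame 3: STRIKE. 10 + next two rolls (1+4) = 15. Cumulative: 43
Frame 4: OPEN (1+4=5). Cumulative: 48
Frame 5: SPARE (8+2=10). 10 + next roll (6) = 16. Cumulative: 64
Frame 6: SPARE (6+4=10). 10 + next roll (10) = 20. Cumulative: 84
Frame 7: STRIKE. 10 + next two rolls (7+3) = 20. Cumulative: 104
Frame 8: SPARE (7+3=10). 10 + next roll (3) = 13. Cumulative: 117
Frame 9: OPEN (3+2=5). Cumulative: 122
Frame 10: OPEN. Sum of all frame-10 rolls (4+0) = 4. Cumulative: 126

Answer: 126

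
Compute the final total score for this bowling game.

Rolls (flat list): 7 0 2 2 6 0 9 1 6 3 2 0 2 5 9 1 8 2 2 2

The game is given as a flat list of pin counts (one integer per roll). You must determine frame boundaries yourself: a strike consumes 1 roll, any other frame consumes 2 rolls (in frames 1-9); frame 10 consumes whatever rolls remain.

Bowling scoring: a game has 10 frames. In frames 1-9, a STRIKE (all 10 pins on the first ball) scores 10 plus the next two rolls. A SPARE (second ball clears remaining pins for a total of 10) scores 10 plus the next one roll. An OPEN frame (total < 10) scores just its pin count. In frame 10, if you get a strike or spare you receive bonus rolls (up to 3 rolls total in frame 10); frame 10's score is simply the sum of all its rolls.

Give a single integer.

Frame 1: OPEN (7+0=7). Cumulative: 7
Frame 2: OPEN (2+2=4). Cumulative: 11
Frame 3: OPEN (6+0=6). Cumulative: 17
Frame 4: SPARE (9+1=10). 10 + next roll (6) = 16. Cumulative: 33
Frame 5: OPEN (6+3=9). Cumulative: 42
Frame 6: OPEN (2+0=2). Cumulative: 44
Frame 7: OPEN (2+5=7). Cumulative: 51
Frame 8: SPARE (9+1=10). 10 + next roll (8) = 18. Cumulative: 69
Frame 9: SPARE (8+2=10). 10 + next roll (2) = 12. Cumulative: 81
Frame 10: OPEN. Sum of all frame-10 rolls (2+2) = 4. Cumulative: 85

Answer: 85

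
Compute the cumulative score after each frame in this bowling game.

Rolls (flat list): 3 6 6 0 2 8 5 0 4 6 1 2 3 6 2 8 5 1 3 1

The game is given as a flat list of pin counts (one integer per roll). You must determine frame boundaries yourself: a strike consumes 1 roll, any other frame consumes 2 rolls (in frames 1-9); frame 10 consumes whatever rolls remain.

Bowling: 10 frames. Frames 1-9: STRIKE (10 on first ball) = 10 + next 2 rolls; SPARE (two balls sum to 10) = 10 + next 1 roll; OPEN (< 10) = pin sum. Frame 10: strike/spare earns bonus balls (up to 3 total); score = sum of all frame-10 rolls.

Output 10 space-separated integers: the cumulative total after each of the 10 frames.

Frame 1: OPEN (3+6=9). Cumulative: 9
Frame 2: OPEN (6+0=6). Cumulative: 15
Frame 3: SPARE (2+8=10). 10 + next roll (5) = 15. Cumulative: 30
Frame 4: OPEN (5+0=5). Cumulative: 35
Frame 5: SPARE (4+6=10). 10 + next roll (1) = 11. Cumulative: 46
Frame 6: OPEN (1+2=3). Cumulative: 49
Frame 7: OPEN (3+6=9). Cumulative: 58
Frame 8: SPARE (2+8=10). 10 + next roll (5) = 15. Cumulative: 73
Frame 9: OPEN (5+1=6). Cumulative: 79
Frame 10: OPEN. Sum of all frame-10 rolls (3+1) = 4. Cumulative: 83

Answer: 9 15 30 35 46 49 58 73 79 83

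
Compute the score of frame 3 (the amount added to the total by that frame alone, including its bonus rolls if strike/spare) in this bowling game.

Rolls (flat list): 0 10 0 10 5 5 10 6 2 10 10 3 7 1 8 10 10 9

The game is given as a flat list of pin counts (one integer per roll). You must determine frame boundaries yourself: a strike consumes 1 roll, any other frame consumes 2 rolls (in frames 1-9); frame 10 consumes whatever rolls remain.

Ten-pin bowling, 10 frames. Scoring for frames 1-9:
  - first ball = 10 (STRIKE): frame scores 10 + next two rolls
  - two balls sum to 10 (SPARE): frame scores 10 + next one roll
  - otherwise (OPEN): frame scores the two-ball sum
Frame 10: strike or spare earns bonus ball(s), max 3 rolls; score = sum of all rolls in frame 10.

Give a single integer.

Answer: 20

Derivation:
Frame 1: SPARE (0+10=10). 10 + next roll (0) = 10. Cumulative: 10
Frame 2: SPARE (0+10=10). 10 + next roll (5) = 15. Cumulative: 25
Frame 3: SPARE (5+5=10). 10 + next roll (10) = 20. Cumulative: 45
Frame 4: STRIKE. 10 + next two rolls (6+2) = 18. Cumulative: 63
Frame 5: OPEN (6+2=8). Cumulative: 71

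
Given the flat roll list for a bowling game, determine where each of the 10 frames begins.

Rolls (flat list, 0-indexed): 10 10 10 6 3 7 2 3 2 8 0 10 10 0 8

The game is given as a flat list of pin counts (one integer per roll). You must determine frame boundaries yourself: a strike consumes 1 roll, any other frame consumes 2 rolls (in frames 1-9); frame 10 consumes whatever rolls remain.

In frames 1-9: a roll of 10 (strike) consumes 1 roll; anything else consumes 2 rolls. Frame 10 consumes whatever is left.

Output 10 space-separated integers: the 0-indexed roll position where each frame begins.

Answer: 0 1 2 3 5 7 9 11 12 13

Derivation:
Frame 1 starts at roll index 0: roll=10 (strike), consumes 1 roll
Frame 2 starts at roll index 1: roll=10 (strike), consumes 1 roll
Frame 3 starts at roll index 2: roll=10 (strike), consumes 1 roll
Frame 4 starts at roll index 3: rolls=6,3 (sum=9), consumes 2 rolls
Frame 5 starts at roll index 5: rolls=7,2 (sum=9), consumes 2 rolls
Frame 6 starts at roll index 7: rolls=3,2 (sum=5), consumes 2 rolls
Frame 7 starts at roll index 9: rolls=8,0 (sum=8), consumes 2 rolls
Frame 8 starts at roll index 11: roll=10 (strike), consumes 1 roll
Frame 9 starts at roll index 12: roll=10 (strike), consumes 1 roll
Frame 10 starts at roll index 13: 2 remaining rolls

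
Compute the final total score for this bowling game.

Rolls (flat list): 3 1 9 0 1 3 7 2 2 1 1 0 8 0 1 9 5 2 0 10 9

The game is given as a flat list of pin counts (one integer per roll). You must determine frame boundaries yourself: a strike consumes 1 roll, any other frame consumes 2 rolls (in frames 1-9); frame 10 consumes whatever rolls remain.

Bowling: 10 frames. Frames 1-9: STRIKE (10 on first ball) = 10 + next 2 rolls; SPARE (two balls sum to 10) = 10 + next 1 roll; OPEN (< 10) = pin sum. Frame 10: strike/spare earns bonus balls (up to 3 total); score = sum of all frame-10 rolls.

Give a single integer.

Answer: 79

Derivation:
Frame 1: OPEN (3+1=4). Cumulative: 4
Frame 2: OPEN (9+0=9). Cumulative: 13
Frame 3: OPEN (1+3=4). Cumulative: 17
Frame 4: OPEN (7+2=9). Cumulative: 26
Frame 5: OPEN (2+1=3). Cumulative: 29
Frame 6: OPEN (1+0=1). Cumulative: 30
Frame 7: OPEN (8+0=8). Cumulative: 38
Frame 8: SPARE (1+9=10). 10 + next roll (5) = 15. Cumulative: 53
Frame 9: OPEN (5+2=7). Cumulative: 60
Frame 10: SPARE. Sum of all frame-10 rolls (0+10+9) = 19. Cumulative: 79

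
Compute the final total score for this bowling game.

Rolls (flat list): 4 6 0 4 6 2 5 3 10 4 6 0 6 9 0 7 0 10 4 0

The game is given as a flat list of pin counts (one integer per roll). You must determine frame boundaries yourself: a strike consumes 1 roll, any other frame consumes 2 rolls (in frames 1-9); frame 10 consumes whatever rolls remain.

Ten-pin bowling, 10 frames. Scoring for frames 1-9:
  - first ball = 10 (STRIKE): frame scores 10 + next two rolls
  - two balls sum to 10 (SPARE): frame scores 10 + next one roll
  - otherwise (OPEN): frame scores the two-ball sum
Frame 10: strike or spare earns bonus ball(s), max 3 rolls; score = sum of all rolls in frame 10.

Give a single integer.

Frame 1: SPARE (4+6=10). 10 + next roll (0) = 10. Cumulative: 10
Frame 2: OPEN (0+4=4). Cumulative: 14
Frame 3: OPEN (6+2=8). Cumulative: 22
Frame 4: OPEN (5+3=8). Cumulative: 30
Frame 5: STRIKE. 10 + next two rolls (4+6) = 20. Cumulative: 50
Frame 6: SPARE (4+6=10). 10 + next roll (0) = 10. Cumulative: 60
Frame 7: OPEN (0+6=6). Cumulative: 66
Frame 8: OPEN (9+0=9). Cumulative: 75
Frame 9: OPEN (7+0=7). Cumulative: 82
Frame 10: STRIKE. Sum of all frame-10 rolls (10+4+0) = 14. Cumulative: 96

Answer: 96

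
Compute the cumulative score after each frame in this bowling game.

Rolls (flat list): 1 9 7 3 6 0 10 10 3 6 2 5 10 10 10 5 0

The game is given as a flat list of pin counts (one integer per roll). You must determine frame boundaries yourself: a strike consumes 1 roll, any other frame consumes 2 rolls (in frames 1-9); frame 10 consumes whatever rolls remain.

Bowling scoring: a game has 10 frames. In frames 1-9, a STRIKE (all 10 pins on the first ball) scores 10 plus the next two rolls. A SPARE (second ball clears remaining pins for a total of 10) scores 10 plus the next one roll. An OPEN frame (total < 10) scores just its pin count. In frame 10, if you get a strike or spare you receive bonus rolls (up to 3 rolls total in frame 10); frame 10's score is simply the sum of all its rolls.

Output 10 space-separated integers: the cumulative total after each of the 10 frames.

Frame 1: SPARE (1+9=10). 10 + next roll (7) = 17. Cumulative: 17
Frame 2: SPARE (7+3=10). 10 + next roll (6) = 16. Cumulative: 33
Frame 3: OPEN (6+0=6). Cumulative: 39
Frame 4: STRIKE. 10 + next two rolls (10+3) = 23. Cumulative: 62
Frame 5: STRIKE. 10 + next two rolls (3+6) = 19. Cumulative: 81
Frame 6: OPEN (3+6=9). Cumulative: 90
Frame 7: OPEN (2+5=7). Cumulative: 97
Frame 8: STRIKE. 10 + next two rolls (10+10) = 30. Cumulative: 127
Frame 9: STRIKE. 10 + next two rolls (10+5) = 25. Cumulative: 152
Frame 10: STRIKE. Sum of all frame-10 rolls (10+5+0) = 15. Cumulative: 167

Answer: 17 33 39 62 81 90 97 127 152 167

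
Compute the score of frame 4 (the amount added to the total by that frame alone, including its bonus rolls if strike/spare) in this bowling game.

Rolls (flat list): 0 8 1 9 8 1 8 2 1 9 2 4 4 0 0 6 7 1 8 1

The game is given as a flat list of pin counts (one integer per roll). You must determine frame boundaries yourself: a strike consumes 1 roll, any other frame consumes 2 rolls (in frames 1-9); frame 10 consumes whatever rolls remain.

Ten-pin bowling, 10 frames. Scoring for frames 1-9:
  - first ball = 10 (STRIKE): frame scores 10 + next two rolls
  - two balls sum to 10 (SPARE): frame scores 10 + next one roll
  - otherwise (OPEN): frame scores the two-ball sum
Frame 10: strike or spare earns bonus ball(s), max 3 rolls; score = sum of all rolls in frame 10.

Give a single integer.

Answer: 11

Derivation:
Frame 1: OPEN (0+8=8). Cumulative: 8
Frame 2: SPARE (1+9=10). 10 + next roll (8) = 18. Cumulative: 26
Frame 3: OPEN (8+1=9). Cumulative: 35
Frame 4: SPARE (8+2=10). 10 + next roll (1) = 11. Cumulative: 46
Frame 5: SPARE (1+9=10). 10 + next roll (2) = 12. Cumulative: 58
Frame 6: OPEN (2+4=6). Cumulative: 64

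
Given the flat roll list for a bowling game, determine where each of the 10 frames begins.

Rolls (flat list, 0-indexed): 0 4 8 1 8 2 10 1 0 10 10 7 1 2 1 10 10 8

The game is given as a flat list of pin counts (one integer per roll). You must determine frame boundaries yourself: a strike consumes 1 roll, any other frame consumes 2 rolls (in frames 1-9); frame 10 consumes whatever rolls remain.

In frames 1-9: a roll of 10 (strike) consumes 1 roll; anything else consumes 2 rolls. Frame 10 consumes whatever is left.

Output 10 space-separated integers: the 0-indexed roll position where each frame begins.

Answer: 0 2 4 6 7 9 10 11 13 15

Derivation:
Frame 1 starts at roll index 0: rolls=0,4 (sum=4), consumes 2 rolls
Frame 2 starts at roll index 2: rolls=8,1 (sum=9), consumes 2 rolls
Frame 3 starts at roll index 4: rolls=8,2 (sum=10), consumes 2 rolls
Frame 4 starts at roll index 6: roll=10 (strike), consumes 1 roll
Frame 5 starts at roll index 7: rolls=1,0 (sum=1), consumes 2 rolls
Frame 6 starts at roll index 9: roll=10 (strike), consumes 1 roll
Frame 7 starts at roll index 10: roll=10 (strike), consumes 1 roll
Frame 8 starts at roll index 11: rolls=7,1 (sum=8), consumes 2 rolls
Frame 9 starts at roll index 13: rolls=2,1 (sum=3), consumes 2 rolls
Frame 10 starts at roll index 15: 3 remaining rolls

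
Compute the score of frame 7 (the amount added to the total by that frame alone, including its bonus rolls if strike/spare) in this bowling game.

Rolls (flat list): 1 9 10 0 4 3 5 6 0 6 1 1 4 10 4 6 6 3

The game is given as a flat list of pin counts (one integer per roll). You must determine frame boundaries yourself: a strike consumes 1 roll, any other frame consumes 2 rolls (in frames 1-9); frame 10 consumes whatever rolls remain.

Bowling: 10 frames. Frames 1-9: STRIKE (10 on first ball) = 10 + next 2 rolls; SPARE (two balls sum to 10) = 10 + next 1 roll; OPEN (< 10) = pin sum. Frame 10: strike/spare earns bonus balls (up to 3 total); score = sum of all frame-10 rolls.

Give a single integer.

Frame 1: SPARE (1+9=10). 10 + next roll (10) = 20. Cumulative: 20
Frame 2: STRIKE. 10 + next two rolls (0+4) = 14. Cumulative: 34
Frame 3: OPEN (0+4=4). Cumulative: 38
Frame 4: OPEN (3+5=8). Cumulative: 46
Frame 5: OPEN (6+0=6). Cumulative: 52
Frame 6: OPEN (6+1=7). Cumulative: 59
Frame 7: OPEN (1+4=5). Cumulative: 64
Frame 8: STRIKE. 10 + next two rolls (4+6) = 20. Cumulative: 84
Frame 9: SPARE (4+6=10). 10 + next roll (6) = 16. Cumulative: 100

Answer: 5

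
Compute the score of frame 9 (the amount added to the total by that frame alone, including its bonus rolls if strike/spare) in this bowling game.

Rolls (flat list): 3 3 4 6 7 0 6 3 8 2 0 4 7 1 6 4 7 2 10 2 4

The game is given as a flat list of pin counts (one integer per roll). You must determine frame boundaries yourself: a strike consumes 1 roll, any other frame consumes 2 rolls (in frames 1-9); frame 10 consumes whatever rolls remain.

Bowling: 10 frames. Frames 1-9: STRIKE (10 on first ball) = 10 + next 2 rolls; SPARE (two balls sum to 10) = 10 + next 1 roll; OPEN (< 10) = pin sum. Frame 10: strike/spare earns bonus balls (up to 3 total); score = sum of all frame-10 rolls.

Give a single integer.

Frame 1: OPEN (3+3=6). Cumulative: 6
Frame 2: SPARE (4+6=10). 10 + next roll (7) = 17. Cumulative: 23
Frame 3: OPEN (7+0=7). Cumulative: 30
Frame 4: OPEN (6+3=9). Cumulative: 39
Frame 5: SPARE (8+2=10). 10 + next roll (0) = 10. Cumulative: 49
Frame 6: OPEN (0+4=4). Cumulative: 53
Frame 7: OPEN (7+1=8). Cumulative: 61
Frame 8: SPARE (6+4=10). 10 + next roll (7) = 17. Cumulative: 78
Frame 9: OPEN (7+2=9). Cumulative: 87
Frame 10: STRIKE. Sum of all frame-10 rolls (10+2+4) = 16. Cumulative: 103

Answer: 9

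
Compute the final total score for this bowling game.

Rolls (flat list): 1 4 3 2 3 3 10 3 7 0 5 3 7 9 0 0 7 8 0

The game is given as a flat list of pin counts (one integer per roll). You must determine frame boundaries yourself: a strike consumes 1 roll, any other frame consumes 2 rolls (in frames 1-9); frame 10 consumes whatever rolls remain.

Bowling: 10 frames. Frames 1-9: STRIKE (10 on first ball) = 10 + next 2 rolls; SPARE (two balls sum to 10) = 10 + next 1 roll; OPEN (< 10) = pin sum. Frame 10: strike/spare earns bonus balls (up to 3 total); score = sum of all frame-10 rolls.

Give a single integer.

Frame 1: OPEN (1+4=5). Cumulative: 5
Frame 2: OPEN (3+2=5). Cumulative: 10
Frame 3: OPEN (3+3=6). Cumulative: 16
Frame 4: STRIKE. 10 + next two rolls (3+7) = 20. Cumulative: 36
Frame 5: SPARE (3+7=10). 10 + next roll (0) = 10. Cumulative: 46
Frame 6: OPEN (0+5=5). Cumulative: 51
Frame 7: SPARE (3+7=10). 10 + next roll (9) = 19. Cumulative: 70
Frame 8: OPEN (9+0=9). Cumulative: 79
Frame 9: OPEN (0+7=7). Cumulative: 86
Frame 10: OPEN. Sum of all frame-10 rolls (8+0) = 8. Cumulative: 94

Answer: 94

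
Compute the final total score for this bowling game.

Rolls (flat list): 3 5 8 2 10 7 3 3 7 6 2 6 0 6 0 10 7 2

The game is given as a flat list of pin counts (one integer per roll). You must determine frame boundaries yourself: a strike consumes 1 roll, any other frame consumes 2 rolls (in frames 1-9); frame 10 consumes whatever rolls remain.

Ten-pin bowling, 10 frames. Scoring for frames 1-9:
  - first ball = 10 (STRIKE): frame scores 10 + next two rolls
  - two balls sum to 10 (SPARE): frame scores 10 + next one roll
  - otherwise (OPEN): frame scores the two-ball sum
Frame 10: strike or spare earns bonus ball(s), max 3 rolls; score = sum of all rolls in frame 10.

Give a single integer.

Frame 1: OPEN (3+5=8). Cumulative: 8
Frame 2: SPARE (8+2=10). 10 + next roll (10) = 20. Cumulative: 28
Frame 3: STRIKE. 10 + next two rolls (7+3) = 20. Cumulative: 48
Frame 4: SPARE (7+3=10). 10 + next roll (3) = 13. Cumulative: 61
Frame 5: SPARE (3+7=10). 10 + next roll (6) = 16. Cumulative: 77
Frame 6: OPEN (6+2=8). Cumulative: 85
Frame 7: OPEN (6+0=6). Cumulative: 91
Frame 8: OPEN (6+0=6). Cumulative: 97
Frame 9: STRIKE. 10 + next two rolls (7+2) = 19. Cumulative: 116
Frame 10: OPEN. Sum of all frame-10 rolls (7+2) = 9. Cumulative: 125

Answer: 125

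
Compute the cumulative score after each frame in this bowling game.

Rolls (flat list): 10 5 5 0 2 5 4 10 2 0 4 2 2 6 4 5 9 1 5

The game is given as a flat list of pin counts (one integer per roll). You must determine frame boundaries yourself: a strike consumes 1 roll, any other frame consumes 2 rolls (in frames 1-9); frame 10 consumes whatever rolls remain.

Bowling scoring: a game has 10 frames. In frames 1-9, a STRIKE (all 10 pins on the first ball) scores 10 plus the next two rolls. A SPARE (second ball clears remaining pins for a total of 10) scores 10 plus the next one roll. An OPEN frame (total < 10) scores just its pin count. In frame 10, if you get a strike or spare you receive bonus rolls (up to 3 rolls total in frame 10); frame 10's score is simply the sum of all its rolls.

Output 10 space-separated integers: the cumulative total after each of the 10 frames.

Frame 1: STRIKE. 10 + next two rolls (5+5) = 20. Cumulative: 20
Frame 2: SPARE (5+5=10). 10 + next roll (0) = 10. Cumulative: 30
Frame 3: OPEN (0+2=2). Cumulative: 32
Frame 4: OPEN (5+4=9). Cumulative: 41
Frame 5: STRIKE. 10 + next two rolls (2+0) = 12. Cumulative: 53
Frame 6: OPEN (2+0=2). Cumulative: 55
Frame 7: OPEN (4+2=6). Cumulative: 61
Frame 8: OPEN (2+6=8). Cumulative: 69
Frame 9: OPEN (4+5=9). Cumulative: 78
Frame 10: SPARE. Sum of all frame-10 rolls (9+1+5) = 15. Cumulative: 93

Answer: 20 30 32 41 53 55 61 69 78 93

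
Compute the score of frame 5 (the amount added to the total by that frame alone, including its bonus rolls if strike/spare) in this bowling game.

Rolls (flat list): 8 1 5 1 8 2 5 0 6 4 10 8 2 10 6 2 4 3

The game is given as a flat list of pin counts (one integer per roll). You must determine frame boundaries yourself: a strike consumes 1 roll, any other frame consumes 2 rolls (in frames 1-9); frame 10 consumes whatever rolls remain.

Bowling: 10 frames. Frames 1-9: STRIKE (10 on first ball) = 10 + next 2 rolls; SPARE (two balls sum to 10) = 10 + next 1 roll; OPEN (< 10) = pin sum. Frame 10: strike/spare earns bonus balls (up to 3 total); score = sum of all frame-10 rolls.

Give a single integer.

Frame 1: OPEN (8+1=9). Cumulative: 9
Frame 2: OPEN (5+1=6). Cumulative: 15
Frame 3: SPARE (8+2=10). 10 + next roll (5) = 15. Cumulative: 30
Frame 4: OPEN (5+0=5). Cumulative: 35
Frame 5: SPARE (6+4=10). 10 + next roll (10) = 20. Cumulative: 55
Frame 6: STRIKE. 10 + next two rolls (8+2) = 20. Cumulative: 75
Frame 7: SPARE (8+2=10). 10 + next roll (10) = 20. Cumulative: 95

Answer: 20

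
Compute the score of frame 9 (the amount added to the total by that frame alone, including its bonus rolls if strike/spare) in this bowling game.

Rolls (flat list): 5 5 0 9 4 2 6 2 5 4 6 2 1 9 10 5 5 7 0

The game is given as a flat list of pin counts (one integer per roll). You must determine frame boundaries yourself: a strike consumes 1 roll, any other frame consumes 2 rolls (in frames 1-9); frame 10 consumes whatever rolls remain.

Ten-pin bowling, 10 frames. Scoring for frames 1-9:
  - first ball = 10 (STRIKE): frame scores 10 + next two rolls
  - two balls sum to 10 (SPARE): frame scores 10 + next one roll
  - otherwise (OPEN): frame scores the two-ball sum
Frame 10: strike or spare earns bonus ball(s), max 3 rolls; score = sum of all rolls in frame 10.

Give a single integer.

Answer: 17

Derivation:
Frame 1: SPARE (5+5=10). 10 + next roll (0) = 10. Cumulative: 10
Frame 2: OPEN (0+9=9). Cumulative: 19
Frame 3: OPEN (4+2=6). Cumulative: 25
Frame 4: OPEN (6+2=8). Cumulative: 33
Frame 5: OPEN (5+4=9). Cumulative: 42
Frame 6: OPEN (6+2=8). Cumulative: 50
Frame 7: SPARE (1+9=10). 10 + next roll (10) = 20. Cumulative: 70
Frame 8: STRIKE. 10 + next two rolls (5+5) = 20. Cumulative: 90
Frame 9: SPARE (5+5=10). 10 + next roll (7) = 17. Cumulative: 107
Frame 10: OPEN. Sum of all frame-10 rolls (7+0) = 7. Cumulative: 114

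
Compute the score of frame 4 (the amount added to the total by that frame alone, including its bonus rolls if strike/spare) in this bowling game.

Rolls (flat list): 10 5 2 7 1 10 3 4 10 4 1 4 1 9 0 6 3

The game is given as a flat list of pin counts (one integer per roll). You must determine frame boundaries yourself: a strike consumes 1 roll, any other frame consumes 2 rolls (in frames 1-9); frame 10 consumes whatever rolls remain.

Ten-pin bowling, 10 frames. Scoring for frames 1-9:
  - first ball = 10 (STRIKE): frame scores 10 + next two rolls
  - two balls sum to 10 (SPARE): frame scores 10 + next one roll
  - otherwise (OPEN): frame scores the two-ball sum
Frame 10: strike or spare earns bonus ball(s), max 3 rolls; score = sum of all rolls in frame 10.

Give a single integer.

Answer: 17

Derivation:
Frame 1: STRIKE. 10 + next two rolls (5+2) = 17. Cumulative: 17
Frame 2: OPEN (5+2=7). Cumulative: 24
Frame 3: OPEN (7+1=8). Cumulative: 32
Frame 4: STRIKE. 10 + next two rolls (3+4) = 17. Cumulative: 49
Frame 5: OPEN (3+4=7). Cumulative: 56
Frame 6: STRIKE. 10 + next two rolls (4+1) = 15. Cumulative: 71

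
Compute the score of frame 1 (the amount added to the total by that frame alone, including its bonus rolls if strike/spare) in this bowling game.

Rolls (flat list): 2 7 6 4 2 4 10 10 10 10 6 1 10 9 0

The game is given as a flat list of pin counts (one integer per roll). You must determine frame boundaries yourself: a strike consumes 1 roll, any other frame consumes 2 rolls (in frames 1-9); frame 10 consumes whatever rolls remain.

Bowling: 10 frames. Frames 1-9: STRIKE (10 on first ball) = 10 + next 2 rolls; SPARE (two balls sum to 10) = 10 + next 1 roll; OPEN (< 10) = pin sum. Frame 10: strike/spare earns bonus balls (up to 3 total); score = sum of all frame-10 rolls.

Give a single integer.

Frame 1: OPEN (2+7=9). Cumulative: 9
Frame 2: SPARE (6+4=10). 10 + next roll (2) = 12. Cumulative: 21
Frame 3: OPEN (2+4=6). Cumulative: 27

Answer: 9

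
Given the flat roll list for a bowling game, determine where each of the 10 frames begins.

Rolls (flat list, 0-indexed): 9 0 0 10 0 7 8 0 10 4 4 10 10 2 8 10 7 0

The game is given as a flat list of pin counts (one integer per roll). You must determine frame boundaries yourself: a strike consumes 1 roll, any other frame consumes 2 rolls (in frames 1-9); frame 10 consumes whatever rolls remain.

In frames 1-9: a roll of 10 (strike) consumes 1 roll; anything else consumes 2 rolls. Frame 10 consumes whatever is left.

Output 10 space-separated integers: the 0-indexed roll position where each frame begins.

Answer: 0 2 4 6 8 9 11 12 13 15

Derivation:
Frame 1 starts at roll index 0: rolls=9,0 (sum=9), consumes 2 rolls
Frame 2 starts at roll index 2: rolls=0,10 (sum=10), consumes 2 rolls
Frame 3 starts at roll index 4: rolls=0,7 (sum=7), consumes 2 rolls
Frame 4 starts at roll index 6: rolls=8,0 (sum=8), consumes 2 rolls
Frame 5 starts at roll index 8: roll=10 (strike), consumes 1 roll
Frame 6 starts at roll index 9: rolls=4,4 (sum=8), consumes 2 rolls
Frame 7 starts at roll index 11: roll=10 (strike), consumes 1 roll
Frame 8 starts at roll index 12: roll=10 (strike), consumes 1 roll
Frame 9 starts at roll index 13: rolls=2,8 (sum=10), consumes 2 rolls
Frame 10 starts at roll index 15: 3 remaining rolls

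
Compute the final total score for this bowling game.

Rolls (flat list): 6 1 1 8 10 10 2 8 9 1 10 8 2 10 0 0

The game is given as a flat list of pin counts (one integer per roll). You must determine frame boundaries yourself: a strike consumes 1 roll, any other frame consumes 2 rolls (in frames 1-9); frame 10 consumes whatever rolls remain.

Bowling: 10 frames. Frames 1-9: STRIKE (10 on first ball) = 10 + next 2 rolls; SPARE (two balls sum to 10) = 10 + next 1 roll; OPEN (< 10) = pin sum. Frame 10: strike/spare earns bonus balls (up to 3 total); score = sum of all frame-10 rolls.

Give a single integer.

Frame 1: OPEN (6+1=7). Cumulative: 7
Frame 2: OPEN (1+8=9). Cumulative: 16
Frame 3: STRIKE. 10 + next two rolls (10+2) = 22. Cumulative: 38
Frame 4: STRIKE. 10 + next two rolls (2+8) = 20. Cumulative: 58
Frame 5: SPARE (2+8=10). 10 + next roll (9) = 19. Cumulative: 77
Frame 6: SPARE (9+1=10). 10 + next roll (10) = 20. Cumulative: 97
Frame 7: STRIKE. 10 + next two rolls (8+2) = 20. Cumulative: 117
Frame 8: SPARE (8+2=10). 10 + next roll (10) = 20. Cumulative: 137
Frame 9: STRIKE. 10 + next two rolls (0+0) = 10. Cumulative: 147
Frame 10: OPEN. Sum of all frame-10 rolls (0+0) = 0. Cumulative: 147

Answer: 147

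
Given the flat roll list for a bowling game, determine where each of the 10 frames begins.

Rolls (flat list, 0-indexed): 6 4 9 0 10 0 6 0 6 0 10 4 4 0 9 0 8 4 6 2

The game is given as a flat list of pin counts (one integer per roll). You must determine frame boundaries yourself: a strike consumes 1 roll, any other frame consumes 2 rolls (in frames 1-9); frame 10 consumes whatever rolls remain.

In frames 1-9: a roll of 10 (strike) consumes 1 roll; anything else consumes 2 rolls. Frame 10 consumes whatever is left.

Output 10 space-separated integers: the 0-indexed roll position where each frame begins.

Frame 1 starts at roll index 0: rolls=6,4 (sum=10), consumes 2 rolls
Frame 2 starts at roll index 2: rolls=9,0 (sum=9), consumes 2 rolls
Frame 3 starts at roll index 4: roll=10 (strike), consumes 1 roll
Frame 4 starts at roll index 5: rolls=0,6 (sum=6), consumes 2 rolls
Frame 5 starts at roll index 7: rolls=0,6 (sum=6), consumes 2 rolls
Frame 6 starts at roll index 9: rolls=0,10 (sum=10), consumes 2 rolls
Frame 7 starts at roll index 11: rolls=4,4 (sum=8), consumes 2 rolls
Frame 8 starts at roll index 13: rolls=0,9 (sum=9), consumes 2 rolls
Frame 9 starts at roll index 15: rolls=0,8 (sum=8), consumes 2 rolls
Frame 10 starts at roll index 17: 3 remaining rolls

Answer: 0 2 4 5 7 9 11 13 15 17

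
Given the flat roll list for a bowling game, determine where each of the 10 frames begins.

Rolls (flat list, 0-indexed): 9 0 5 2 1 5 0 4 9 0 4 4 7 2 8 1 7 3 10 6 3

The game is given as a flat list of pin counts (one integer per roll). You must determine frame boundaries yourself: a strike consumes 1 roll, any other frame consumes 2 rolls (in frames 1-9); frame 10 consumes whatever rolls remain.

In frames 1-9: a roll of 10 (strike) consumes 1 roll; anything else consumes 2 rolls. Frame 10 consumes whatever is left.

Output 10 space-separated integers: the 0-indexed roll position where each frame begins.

Frame 1 starts at roll index 0: rolls=9,0 (sum=9), consumes 2 rolls
Frame 2 starts at roll index 2: rolls=5,2 (sum=7), consumes 2 rolls
Frame 3 starts at roll index 4: rolls=1,5 (sum=6), consumes 2 rolls
Frame 4 starts at roll index 6: rolls=0,4 (sum=4), consumes 2 rolls
Frame 5 starts at roll index 8: rolls=9,0 (sum=9), consumes 2 rolls
Frame 6 starts at roll index 10: rolls=4,4 (sum=8), consumes 2 rolls
Frame 7 starts at roll index 12: rolls=7,2 (sum=9), consumes 2 rolls
Frame 8 starts at roll index 14: rolls=8,1 (sum=9), consumes 2 rolls
Frame 9 starts at roll index 16: rolls=7,3 (sum=10), consumes 2 rolls
Frame 10 starts at roll index 18: 3 remaining rolls

Answer: 0 2 4 6 8 10 12 14 16 18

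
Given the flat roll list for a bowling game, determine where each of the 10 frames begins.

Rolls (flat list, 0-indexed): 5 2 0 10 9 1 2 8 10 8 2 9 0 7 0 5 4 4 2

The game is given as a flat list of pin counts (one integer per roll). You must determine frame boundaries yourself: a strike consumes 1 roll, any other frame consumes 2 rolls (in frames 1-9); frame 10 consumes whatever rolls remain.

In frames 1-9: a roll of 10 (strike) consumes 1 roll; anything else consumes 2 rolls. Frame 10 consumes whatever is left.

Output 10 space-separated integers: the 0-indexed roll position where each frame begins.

Frame 1 starts at roll index 0: rolls=5,2 (sum=7), consumes 2 rolls
Frame 2 starts at roll index 2: rolls=0,10 (sum=10), consumes 2 rolls
Frame 3 starts at roll index 4: rolls=9,1 (sum=10), consumes 2 rolls
Frame 4 starts at roll index 6: rolls=2,8 (sum=10), consumes 2 rolls
Frame 5 starts at roll index 8: roll=10 (strike), consumes 1 roll
Frame 6 starts at roll index 9: rolls=8,2 (sum=10), consumes 2 rolls
Frame 7 starts at roll index 11: rolls=9,0 (sum=9), consumes 2 rolls
Frame 8 starts at roll index 13: rolls=7,0 (sum=7), consumes 2 rolls
Frame 9 starts at roll index 15: rolls=5,4 (sum=9), consumes 2 rolls
Frame 10 starts at roll index 17: 2 remaining rolls

Answer: 0 2 4 6 8 9 11 13 15 17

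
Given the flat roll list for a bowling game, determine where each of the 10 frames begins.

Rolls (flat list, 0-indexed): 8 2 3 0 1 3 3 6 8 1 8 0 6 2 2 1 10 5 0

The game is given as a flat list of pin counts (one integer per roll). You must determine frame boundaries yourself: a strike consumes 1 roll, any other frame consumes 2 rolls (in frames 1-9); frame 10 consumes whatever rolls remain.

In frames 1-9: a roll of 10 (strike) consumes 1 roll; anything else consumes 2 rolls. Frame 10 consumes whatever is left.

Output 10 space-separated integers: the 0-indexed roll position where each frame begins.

Frame 1 starts at roll index 0: rolls=8,2 (sum=10), consumes 2 rolls
Frame 2 starts at roll index 2: rolls=3,0 (sum=3), consumes 2 rolls
Frame 3 starts at roll index 4: rolls=1,3 (sum=4), consumes 2 rolls
Frame 4 starts at roll index 6: rolls=3,6 (sum=9), consumes 2 rolls
Frame 5 starts at roll index 8: rolls=8,1 (sum=9), consumes 2 rolls
Frame 6 starts at roll index 10: rolls=8,0 (sum=8), consumes 2 rolls
Frame 7 starts at roll index 12: rolls=6,2 (sum=8), consumes 2 rolls
Frame 8 starts at roll index 14: rolls=2,1 (sum=3), consumes 2 rolls
Frame 9 starts at roll index 16: roll=10 (strike), consumes 1 roll
Frame 10 starts at roll index 17: 2 remaining rolls

Answer: 0 2 4 6 8 10 12 14 16 17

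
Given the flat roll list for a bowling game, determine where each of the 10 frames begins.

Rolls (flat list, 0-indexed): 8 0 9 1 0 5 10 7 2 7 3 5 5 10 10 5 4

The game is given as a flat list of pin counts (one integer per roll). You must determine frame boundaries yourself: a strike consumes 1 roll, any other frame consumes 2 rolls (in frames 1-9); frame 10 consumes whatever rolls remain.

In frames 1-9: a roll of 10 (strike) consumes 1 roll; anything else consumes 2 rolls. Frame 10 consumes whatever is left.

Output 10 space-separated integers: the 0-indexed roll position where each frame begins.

Frame 1 starts at roll index 0: rolls=8,0 (sum=8), consumes 2 rolls
Frame 2 starts at roll index 2: rolls=9,1 (sum=10), consumes 2 rolls
Frame 3 starts at roll index 4: rolls=0,5 (sum=5), consumes 2 rolls
Frame 4 starts at roll index 6: roll=10 (strike), consumes 1 roll
Frame 5 starts at roll index 7: rolls=7,2 (sum=9), consumes 2 rolls
Frame 6 starts at roll index 9: rolls=7,3 (sum=10), consumes 2 rolls
Frame 7 starts at roll index 11: rolls=5,5 (sum=10), consumes 2 rolls
Frame 8 starts at roll index 13: roll=10 (strike), consumes 1 roll
Frame 9 starts at roll index 14: roll=10 (strike), consumes 1 roll
Frame 10 starts at roll index 15: 2 remaining rolls

Answer: 0 2 4 6 7 9 11 13 14 15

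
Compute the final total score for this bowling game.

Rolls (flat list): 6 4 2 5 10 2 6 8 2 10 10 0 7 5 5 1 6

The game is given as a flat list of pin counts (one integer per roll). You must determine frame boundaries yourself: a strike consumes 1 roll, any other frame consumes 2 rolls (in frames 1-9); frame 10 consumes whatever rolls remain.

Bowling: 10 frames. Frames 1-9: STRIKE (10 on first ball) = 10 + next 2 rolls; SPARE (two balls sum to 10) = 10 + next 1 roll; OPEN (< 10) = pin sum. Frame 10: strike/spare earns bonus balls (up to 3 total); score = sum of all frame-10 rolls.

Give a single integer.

Frame 1: SPARE (6+4=10). 10 + next roll (2) = 12. Cumulative: 12
Frame 2: OPEN (2+5=7). Cumulative: 19
Frame 3: STRIKE. 10 + next two rolls (2+6) = 18. Cumulative: 37
Frame 4: OPEN (2+6=8). Cumulative: 45
Frame 5: SPARE (8+2=10). 10 + next roll (10) = 20. Cumulative: 65
Frame 6: STRIKE. 10 + next two rolls (10+0) = 20. Cumulative: 85
Frame 7: STRIKE. 10 + next two rolls (0+7) = 17. Cumulative: 102
Frame 8: OPEN (0+7=7). Cumulative: 109
Frame 9: SPARE (5+5=10). 10 + next roll (1) = 11. Cumulative: 120
Frame 10: OPEN. Sum of all frame-10 rolls (1+6) = 7. Cumulative: 127

Answer: 127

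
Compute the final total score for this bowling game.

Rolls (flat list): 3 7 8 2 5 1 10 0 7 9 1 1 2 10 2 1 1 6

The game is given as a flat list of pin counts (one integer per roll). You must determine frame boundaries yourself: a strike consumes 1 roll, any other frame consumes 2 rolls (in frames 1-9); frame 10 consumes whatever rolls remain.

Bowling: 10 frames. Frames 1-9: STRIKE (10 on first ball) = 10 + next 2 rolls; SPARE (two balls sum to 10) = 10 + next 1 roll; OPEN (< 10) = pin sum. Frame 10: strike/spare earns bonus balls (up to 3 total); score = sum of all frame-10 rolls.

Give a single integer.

Frame 1: SPARE (3+7=10). 10 + next roll (8) = 18. Cumulative: 18
Frame 2: SPARE (8+2=10). 10 + next roll (5) = 15. Cumulative: 33
Frame 3: OPEN (5+1=6). Cumulative: 39
Frame 4: STRIKE. 10 + next two rolls (0+7) = 17. Cumulative: 56
Frame 5: OPEN (0+7=7). Cumulative: 63
Frame 6: SPARE (9+1=10). 10 + next roll (1) = 11. Cumulative: 74
Frame 7: OPEN (1+2=3). Cumulative: 77
Frame 8: STRIKE. 10 + next two rolls (2+1) = 13. Cumulative: 90
Frame 9: OPEN (2+1=3). Cumulative: 93
Frame 10: OPEN. Sum of all frame-10 rolls (1+6) = 7. Cumulative: 100

Answer: 100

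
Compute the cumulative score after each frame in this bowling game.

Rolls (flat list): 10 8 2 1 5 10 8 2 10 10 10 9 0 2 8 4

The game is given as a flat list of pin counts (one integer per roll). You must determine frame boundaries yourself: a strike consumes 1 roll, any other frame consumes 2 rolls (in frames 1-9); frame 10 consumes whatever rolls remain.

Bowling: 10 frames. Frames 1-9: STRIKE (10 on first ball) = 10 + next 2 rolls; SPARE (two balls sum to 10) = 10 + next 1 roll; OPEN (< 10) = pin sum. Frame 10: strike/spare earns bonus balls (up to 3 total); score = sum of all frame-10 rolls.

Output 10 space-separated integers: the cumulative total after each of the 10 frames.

Answer: 20 31 37 57 77 107 136 155 164 178

Derivation:
Frame 1: STRIKE. 10 + next two rolls (8+2) = 20. Cumulative: 20
Frame 2: SPARE (8+2=10). 10 + next roll (1) = 11. Cumulative: 31
Frame 3: OPEN (1+5=6). Cumulative: 37
Frame 4: STRIKE. 10 + next two rolls (8+2) = 20. Cumulative: 57
Frame 5: SPARE (8+2=10). 10 + next roll (10) = 20. Cumulative: 77
Frame 6: STRIKE. 10 + next two rolls (10+10) = 30. Cumulative: 107
Frame 7: STRIKE. 10 + next two rolls (10+9) = 29. Cumulative: 136
Frame 8: STRIKE. 10 + next two rolls (9+0) = 19. Cumulative: 155
Frame 9: OPEN (9+0=9). Cumulative: 164
Frame 10: SPARE. Sum of all frame-10 rolls (2+8+4) = 14. Cumulative: 178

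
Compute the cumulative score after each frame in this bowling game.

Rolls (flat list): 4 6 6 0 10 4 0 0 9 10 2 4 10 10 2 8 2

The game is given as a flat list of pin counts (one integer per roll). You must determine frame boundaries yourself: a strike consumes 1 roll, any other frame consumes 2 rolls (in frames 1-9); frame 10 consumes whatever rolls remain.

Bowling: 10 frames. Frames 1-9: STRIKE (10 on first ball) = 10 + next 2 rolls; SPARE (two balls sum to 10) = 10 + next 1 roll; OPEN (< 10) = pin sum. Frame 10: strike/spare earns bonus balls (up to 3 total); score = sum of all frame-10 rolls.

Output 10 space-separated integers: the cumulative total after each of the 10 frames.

Answer: 16 22 36 40 49 65 71 93 113 125

Derivation:
Frame 1: SPARE (4+6=10). 10 + next roll (6) = 16. Cumulative: 16
Frame 2: OPEN (6+0=6). Cumulative: 22
Frame 3: STRIKE. 10 + next two rolls (4+0) = 14. Cumulative: 36
Frame 4: OPEN (4+0=4). Cumulative: 40
Frame 5: OPEN (0+9=9). Cumulative: 49
Frame 6: STRIKE. 10 + next two rolls (2+4) = 16. Cumulative: 65
Frame 7: OPEN (2+4=6). Cumulative: 71
Frame 8: STRIKE. 10 + next two rolls (10+2) = 22. Cumulative: 93
Frame 9: STRIKE. 10 + next two rolls (2+8) = 20. Cumulative: 113
Frame 10: SPARE. Sum of all frame-10 rolls (2+8+2) = 12. Cumulative: 125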